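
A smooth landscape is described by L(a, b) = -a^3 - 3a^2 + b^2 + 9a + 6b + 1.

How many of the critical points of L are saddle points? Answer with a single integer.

1

L separates as a function of a plus a function of b, so ∇L=0 decouples.
∂L/∂a = -3(a - 1)(a + 3) = 0 at a ∈ {-3, 1}; ∂L/∂b = 2(b + 3) = 0 at b ∈ {-3}.
The Hessian is diagonal: diag(L_aa, L_bb). Second derivatives: L_aa(-3)=12, L_aa(1)=-12; L_bb(-3)=2.
Saddle points occur where the two diagonal entries have opposite signs: (1, -3). Count: 1.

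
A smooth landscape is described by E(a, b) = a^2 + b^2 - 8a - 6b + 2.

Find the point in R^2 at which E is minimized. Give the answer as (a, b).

E(a,b) separates as P(a) + Q(b) + 2, so its minimum is min P + min Q + 2.
P'(a) = 2a - 8 vanishes at a ∈ {4}; Q'(b) = 2b - 6 vanishes at b ∈ {3}.
Local minima of P (where P''>0): P(4)=-16. Local minima of Q: Q(3)=-9.
So the global minimum of E is P(4) + Q(3) + 2 = -16 − 9 + 2 = -23, attained at (4, 3).

(4, 3)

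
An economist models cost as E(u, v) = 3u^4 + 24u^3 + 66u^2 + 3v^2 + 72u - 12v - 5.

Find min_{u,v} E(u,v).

E(u,v) separates as P(u) + Q(v) − 5, so its minimum is min P + min Q − 5.
P'(u) = 12(u + 1)(u + 2)(u + 3) vanishes at u ∈ {-3, -2, -1}; Q'(v) = 6v - 12 vanishes at v ∈ {2}.
Local minima of P (where P''>0): P(-3)=-27, P(-1)=-27. Local minima of Q: Q(2)=-12.
So the global minimum of E is P(-3) + Q(2) − 5 = -27 − 12 − 5 = -44, attained at (-3, 2).

-44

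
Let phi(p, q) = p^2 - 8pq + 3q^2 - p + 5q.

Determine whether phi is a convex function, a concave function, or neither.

phi is quadratic, so its Hessian is the constant matrix H = [[2, -8], [-8, 6]].
det(H) = -52, tr(H) = 8.
det(H) < 0, so H is indefinite: neither convex nor concave.

neither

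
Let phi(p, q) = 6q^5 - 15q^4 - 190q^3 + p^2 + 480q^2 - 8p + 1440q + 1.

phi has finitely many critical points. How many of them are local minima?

2

phi separates as a function of p plus a function of q, so ∇phi=0 decouples.
∂phi/∂p = 2(p - 4) = 0 at p ∈ {4}; ∂phi/∂q = 30(q - 4)(q - 3)(q + 1)(q + 4) = 0 at q ∈ {-4, -1, 3, 4}.
The Hessian is diagonal: diag(phi_pp, phi_qq). Second derivatives: phi_pp(4)=2; phi_qq(-4)=-5040, phi_qq(-1)=1800, phi_qq(3)=-840, phi_qq(4)=1200.
Local minima occur where both diagonal entries positive: (4, -1), (4, 4). Count: 2.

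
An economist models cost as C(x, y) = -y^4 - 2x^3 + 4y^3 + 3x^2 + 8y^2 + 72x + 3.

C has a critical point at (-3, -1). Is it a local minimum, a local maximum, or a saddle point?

saddle point

The mixed partial ∂²C/∂x∂y is 0, so the Hessian at any point is diag(C_xx, C_yy) = diag(6(-2x + 1), 4(-3y^2 + 6y + 4)).
At (-3, -1): H = diag(42, -20).
The eigenvalues have opposite signs, so H is indefinite: a saddle point.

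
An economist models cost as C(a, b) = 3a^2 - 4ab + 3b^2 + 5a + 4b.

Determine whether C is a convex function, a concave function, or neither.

convex

C is quadratic, so its Hessian is the constant matrix H = [[6, -4], [-4, 6]].
det(H) = 20, tr(H) = 12.
det(H) > 0 and tr(H) > 0, so H is positive definite everywhere: convex.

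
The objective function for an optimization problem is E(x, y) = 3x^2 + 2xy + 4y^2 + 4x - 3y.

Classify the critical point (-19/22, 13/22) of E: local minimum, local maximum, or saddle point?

local minimum

The Hessian of E is constant: H = [[6, 2], [2, 8]].
det(H) = 6·8 − 2² = 44.
det(H) > 0 and tr(H) = 14 > 0, so H is positive definite and the point is a local minimum.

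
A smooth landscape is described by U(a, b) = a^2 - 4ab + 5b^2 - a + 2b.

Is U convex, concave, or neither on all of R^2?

convex

U is quadratic, so its Hessian is the constant matrix H = [[2, -4], [-4, 10]].
det(H) = 4, tr(H) = 12.
det(H) > 0 and tr(H) > 0, so H is positive definite everywhere: convex.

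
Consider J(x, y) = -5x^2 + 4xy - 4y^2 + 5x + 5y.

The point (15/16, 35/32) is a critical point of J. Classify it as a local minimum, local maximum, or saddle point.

local maximum

The Hessian of J is constant: H = [[-10, 4], [4, -8]].
det(H) = (-10)·(-8) − 4² = 64.
det(H) > 0 and tr(H) = -18 < 0, so H is negative definite and the point is a local maximum.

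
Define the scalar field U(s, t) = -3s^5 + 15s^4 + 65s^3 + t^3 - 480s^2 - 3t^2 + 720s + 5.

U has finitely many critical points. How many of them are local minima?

2

U separates as a function of s plus a function of t, so ∇U=0 decouples.
∂U/∂s = -15(s - 4)(s - 3)(s - 1)(s + 4) = 0 at s ∈ {-4, 1, 3, 4}; ∂U/∂t = 3t(t - 2) = 0 at t ∈ {0, 2}.
The Hessian is diagonal: diag(U_ss, U_tt). Second derivatives: U_ss(-4)=4200, U_ss(1)=-450, U_ss(3)=210, U_ss(4)=-360; U_tt(0)=-6, U_tt(2)=6.
Local minima occur where both diagonal entries positive: (-4, 2), (3, 2). Count: 2.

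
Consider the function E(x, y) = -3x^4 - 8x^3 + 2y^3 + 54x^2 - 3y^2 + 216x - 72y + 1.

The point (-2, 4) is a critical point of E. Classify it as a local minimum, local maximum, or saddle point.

The mixed partial ∂²E/∂x∂y is 0, so the Hessian at any point is diag(E_xx, E_yy) = diag(12(-3x^2 - 4x + 9), 6(2y - 1)).
At (-2, 4): H = diag(60, 42).
Both eigenvalues are positive, so H is positive definite: a local minimum.

local minimum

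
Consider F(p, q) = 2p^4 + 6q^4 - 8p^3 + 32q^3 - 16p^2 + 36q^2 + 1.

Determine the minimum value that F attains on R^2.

F(p,q) separates as A(p) + B(q) + 1, so its minimum is min A + min B + 1.
A'(p) = 8p(p - 4)(p + 1) vanishes at p ∈ {-1, 0, 4}; B'(q) = 24q(q + 1)(q + 3) vanishes at q ∈ {-3, -1, 0}.
Local minima of A (where A''>0): A(-1)=-6, A(4)=-256. Local minima of B: B(-3)=-54, B(0)=0.
So the global minimum of F is A(4) + B(-3) + 1 = -256 − 54 + 1 = -309, attained at (4, -3).

-309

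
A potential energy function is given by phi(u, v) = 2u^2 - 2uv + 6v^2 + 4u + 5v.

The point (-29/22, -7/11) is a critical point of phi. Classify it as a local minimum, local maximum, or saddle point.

The Hessian of phi is constant: H = [[4, -2], [-2, 12]].
det(H) = 4·12 − (-2)² = 44.
det(H) > 0 and tr(H) = 16 > 0, so H is positive definite and the point is a local minimum.

local minimum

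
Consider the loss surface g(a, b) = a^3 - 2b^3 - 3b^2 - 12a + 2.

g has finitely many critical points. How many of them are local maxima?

g separates as a function of a plus a function of b, so ∇g=0 decouples.
∂g/∂a = 3(a - 2)(a + 2) = 0 at a ∈ {-2, 2}; ∂g/∂b = -6b(b + 1) = 0 at b ∈ {-1, 0}.
The Hessian is diagonal: diag(g_aa, g_bb). Second derivatives: g_aa(-2)=-12, g_aa(2)=12; g_bb(-1)=6, g_bb(0)=-6.
Local maxima occur where both diagonal entries negative: (-2, 0). Count: 1.

1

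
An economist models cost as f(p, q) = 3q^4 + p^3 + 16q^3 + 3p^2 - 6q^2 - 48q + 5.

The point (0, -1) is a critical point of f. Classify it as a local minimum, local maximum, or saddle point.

saddle point

The mixed partial ∂²f/∂p∂q is 0, so the Hessian at any point is diag(f_pp, f_qq) = diag(6(p + 1), 12(3q^2 + 8q - 1)).
At (0, -1): H = diag(6, -72).
The eigenvalues have opposite signs, so H is indefinite: a saddle point.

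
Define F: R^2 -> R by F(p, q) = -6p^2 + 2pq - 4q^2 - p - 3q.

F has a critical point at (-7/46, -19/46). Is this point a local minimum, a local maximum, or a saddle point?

local maximum

The Hessian of F is constant: H = [[-12, 2], [2, -8]].
det(H) = (-12)·(-8) − 2² = 92.
det(H) > 0 and tr(H) = -20 < 0, so H is negative definite and the point is a local maximum.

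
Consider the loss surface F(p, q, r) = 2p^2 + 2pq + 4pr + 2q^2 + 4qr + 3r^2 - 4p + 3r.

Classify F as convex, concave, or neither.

F is quadratic, so its Hessian is the constant matrix H = [[4, 2, 4], [2, 4, 4], [4, 4, 6]].
Leading principal minors: 4, 12, 8.
All positive ⇒ H ≻ 0 ⇒ convex.

convex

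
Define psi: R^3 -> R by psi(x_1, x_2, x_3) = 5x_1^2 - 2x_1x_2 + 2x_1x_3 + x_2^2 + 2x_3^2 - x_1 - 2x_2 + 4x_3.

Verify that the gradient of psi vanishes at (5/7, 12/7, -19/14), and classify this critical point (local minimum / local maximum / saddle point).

local minimum

∇psi = (10x_1 - 2x_2 + 2x_3 - 1, -2x_1 + 2x_2 - 2, 2x_1 + 4x_3 + 4); substituting (5/7, 12/7, -19/14) gives ∇psi = (0, 0, 0), so (5/7, 12/7, -19/14) is indeed a critical point.
The Hessian is constant: H = [[10, -2, 2], [-2, 2, 0], [2, 0, 4]].
Leading principal minors: Δ₁ = 10, Δ₂ = 16, Δ₃ = 56.
All leading minors are positive, so H is positive definite: a local minimum.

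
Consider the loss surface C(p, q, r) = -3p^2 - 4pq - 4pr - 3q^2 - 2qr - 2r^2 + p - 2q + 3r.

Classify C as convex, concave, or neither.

concave

C is quadratic, so its Hessian is the constant matrix H = [[-6, -4, -4], [-4, -6, -2], [-4, -2, -4]].
Leading principal minors: -6, 20, -24.
Signs alternate −, +, − ⇒ H ≺ 0 ⇒ concave.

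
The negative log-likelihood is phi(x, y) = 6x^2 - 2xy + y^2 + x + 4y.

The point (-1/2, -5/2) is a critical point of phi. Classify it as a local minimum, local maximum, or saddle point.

local minimum

The Hessian of phi is constant: H = [[12, -2], [-2, 2]].
det(H) = 12·2 − (-2)² = 20.
det(H) > 0 and tr(H) = 14 > 0, so H is positive definite and the point is a local minimum.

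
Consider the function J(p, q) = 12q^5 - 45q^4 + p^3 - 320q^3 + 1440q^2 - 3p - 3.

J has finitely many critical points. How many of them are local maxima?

2

J separates as a function of p plus a function of q, so ∇J=0 decouples.
∂J/∂p = 3(p - 1)(p + 1) = 0 at p ∈ {-1, 1}; ∂J/∂q = 60q(q - 4)(q - 3)(q + 4) = 0 at q ∈ {-4, 0, 3, 4}.
The Hessian is diagonal: diag(J_pp, J_qq). Second derivatives: J_pp(-1)=-6, J_pp(1)=6; J_qq(-4)=-13440, J_qq(0)=2880, J_qq(3)=-1260, J_qq(4)=1920.
Local maxima occur where both diagonal entries negative: (-1, -4), (-1, 3). Count: 2.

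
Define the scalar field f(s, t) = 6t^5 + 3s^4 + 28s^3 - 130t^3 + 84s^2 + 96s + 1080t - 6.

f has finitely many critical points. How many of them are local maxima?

f separates as a function of s plus a function of t, so ∇f=0 decouples.
∂f/∂s = 12(s + 1)(s + 2)(s + 4) = 0 at s ∈ {-4, -2, -1}; ∂f/∂t = 30(t - 3)(t - 2)(t + 2)(t + 3) = 0 at t ∈ {-3, -2, 2, 3}.
The Hessian is diagonal: diag(f_ss, f_tt). Second derivatives: f_ss(-4)=72, f_ss(-2)=-24, f_ss(-1)=36; f_tt(-3)=-900, f_tt(-2)=600, f_tt(2)=-600, f_tt(3)=900.
Local maxima occur where both diagonal entries negative: (-2, -3), (-2, 2). Count: 2.

2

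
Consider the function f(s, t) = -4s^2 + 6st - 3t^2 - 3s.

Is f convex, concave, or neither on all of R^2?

concave

f is quadratic, so its Hessian is the constant matrix H = [[-8, 6], [6, -6]].
det(H) = 12, tr(H) = -14.
det(H) > 0 and tr(H) < 0, so H is negative definite everywhere: concave.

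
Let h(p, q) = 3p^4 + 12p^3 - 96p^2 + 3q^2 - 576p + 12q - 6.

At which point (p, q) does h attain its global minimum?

h(p,q) separates as A(p) + B(q) − 6, so its minimum is min A + min B − 6.
A'(p) = 12(p - 4)(p + 3)(p + 4) vanishes at p ∈ {-4, -3, 4}; B'(q) = 6q + 12 vanishes at q ∈ {-2}.
Local minima of A (where A''>0): A(-4)=768, A(4)=-2304. Local minima of B: B(-2)=-12.
So the global minimum of h is A(4) + B(-2) − 6 = -2304 − 12 − 6 = -2322, attained at (4, -2).

(4, -2)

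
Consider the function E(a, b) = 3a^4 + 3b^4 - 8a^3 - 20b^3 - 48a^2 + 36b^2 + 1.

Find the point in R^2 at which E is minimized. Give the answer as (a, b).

E(a,b) separates as P(a) + Q(b) + 1, so its minimum is min P + min Q + 1.
P'(a) = 12a(a - 4)(a + 2) vanishes at a ∈ {-2, 0, 4}; Q'(b) = 12b(b - 3)(b - 2) vanishes at b ∈ {0, 2, 3}.
Local minima of P (where P''>0): P(-2)=-80, P(4)=-512. Local minima of Q: Q(0)=0, Q(3)=27.
So the global minimum of E is P(4) + Q(0) + 1 = -512 + 0 + 1 = -511, attained at (4, 0).

(4, 0)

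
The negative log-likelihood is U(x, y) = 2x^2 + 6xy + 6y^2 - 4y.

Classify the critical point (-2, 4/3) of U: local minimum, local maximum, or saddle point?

local minimum

The Hessian of U is constant: H = [[4, 6], [6, 12]].
det(H) = 4·12 − 6² = 12.
det(H) > 0 and tr(H) = 16 > 0, so H is positive definite and the point is a local minimum.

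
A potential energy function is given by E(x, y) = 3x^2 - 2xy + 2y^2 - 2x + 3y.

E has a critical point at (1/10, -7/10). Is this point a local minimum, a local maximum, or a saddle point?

local minimum

The Hessian of E is constant: H = [[6, -2], [-2, 4]].
det(H) = 6·4 − (-2)² = 20.
det(H) > 0 and tr(H) = 10 > 0, so H is positive definite and the point is a local minimum.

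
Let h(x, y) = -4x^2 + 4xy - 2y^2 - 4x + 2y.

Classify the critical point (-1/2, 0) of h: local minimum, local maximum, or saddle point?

local maximum

The Hessian of h is constant: H = [[-8, 4], [4, -4]].
det(H) = (-8)·(-4) − 4² = 16.
det(H) > 0 and tr(H) = -12 < 0, so H is negative definite and the point is a local maximum.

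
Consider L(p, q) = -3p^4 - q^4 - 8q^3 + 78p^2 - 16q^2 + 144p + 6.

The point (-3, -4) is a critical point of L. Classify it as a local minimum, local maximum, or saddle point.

local maximum

The mixed partial ∂²L/∂p∂q is 0, so the Hessian at any point is diag(L_pp, L_qq) = diag(12(-3p^2 + 13), -4(3q^2 + 12q + 8)).
At (-3, -4): H = diag(-168, -32).
Both eigenvalues are negative, so H is negative definite: a local maximum.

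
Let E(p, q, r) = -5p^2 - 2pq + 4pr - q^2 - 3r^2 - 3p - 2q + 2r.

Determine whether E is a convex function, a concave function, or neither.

E is quadratic, so its Hessian is the constant matrix H = [[-10, -2, 4], [-2, -2, 0], [4, 0, -6]].
Leading principal minors: -10, 16, -64.
Signs alternate −, +, − ⇒ H ≺ 0 ⇒ concave.

concave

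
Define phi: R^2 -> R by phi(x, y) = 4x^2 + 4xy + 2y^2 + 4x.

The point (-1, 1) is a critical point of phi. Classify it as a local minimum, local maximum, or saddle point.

local minimum

The Hessian of phi is constant: H = [[8, 4], [4, 4]].
det(H) = 8·4 − 4² = 16.
det(H) > 0 and tr(H) = 12 > 0, so H is positive definite and the point is a local minimum.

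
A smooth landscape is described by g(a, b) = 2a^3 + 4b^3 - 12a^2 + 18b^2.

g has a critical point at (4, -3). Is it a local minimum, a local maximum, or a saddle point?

The mixed partial ∂²g/∂a∂b is 0, so the Hessian at any point is diag(g_aa, g_bb) = diag(12(a - 2), 12(2b + 3)).
At (4, -3): H = diag(24, -36).
The eigenvalues have opposite signs, so H is indefinite: a saddle point.

saddle point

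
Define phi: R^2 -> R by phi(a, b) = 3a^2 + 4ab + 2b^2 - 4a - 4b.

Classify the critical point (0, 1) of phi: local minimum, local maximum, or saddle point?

The Hessian of phi is constant: H = [[6, 4], [4, 4]].
det(H) = 6·4 − 4² = 8.
det(H) > 0 and tr(H) = 10 > 0, so H is positive definite and the point is a local minimum.

local minimum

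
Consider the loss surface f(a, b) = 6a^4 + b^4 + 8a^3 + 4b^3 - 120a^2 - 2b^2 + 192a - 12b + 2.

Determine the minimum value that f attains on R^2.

-1671

f(a,b) separates as P(a) + Q(b) + 2, so its minimum is min P + min Q + 2.
P'(a) = 24(a - 2)(a - 1)(a + 4) vanishes at a ∈ {-4, 1, 2}; Q'(b) = 4(b - 1)(b + 1)(b + 3) vanishes at b ∈ {-3, -1, 1}.
Local minima of P (where P''>0): P(-4)=-1664, P(2)=64. Local minima of Q: Q(-3)=-9, Q(1)=-9.
So the global minimum of f is P(-4) + Q(-3) + 2 = -1664 − 9 + 2 = -1671, attained at (-4, -3).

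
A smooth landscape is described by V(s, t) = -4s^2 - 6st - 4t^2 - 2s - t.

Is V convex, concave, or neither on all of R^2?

V is quadratic, so its Hessian is the constant matrix H = [[-8, -6], [-6, -8]].
det(H) = 28, tr(H) = -16.
det(H) > 0 and tr(H) < 0, so H is negative definite everywhere: concave.

concave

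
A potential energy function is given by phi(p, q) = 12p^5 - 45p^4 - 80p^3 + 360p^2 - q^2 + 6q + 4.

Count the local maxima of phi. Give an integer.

phi separates as a function of p plus a function of q, so ∇phi=0 decouples.
∂phi/∂p = 60p(p - 3)(p - 2)(p + 2) = 0 at p ∈ {-2, 0, 2, 3}; ∂phi/∂q = -2(q - 3) = 0 at q ∈ {3}.
The Hessian is diagonal: diag(phi_pp, phi_qq). Second derivatives: phi_pp(-2)=-2400, phi_pp(0)=720, phi_pp(2)=-480, phi_pp(3)=900; phi_qq(3)=-2.
Local maxima occur where both diagonal entries negative: (-2, 3), (2, 3). Count: 2.

2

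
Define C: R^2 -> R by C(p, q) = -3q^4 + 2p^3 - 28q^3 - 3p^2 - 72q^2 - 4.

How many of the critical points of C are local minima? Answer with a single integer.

1

C separates as a function of p plus a function of q, so ∇C=0 decouples.
∂C/∂p = 6p(p - 1) = 0 at p ∈ {0, 1}; ∂C/∂q = -12q(q + 3)(q + 4) = 0 at q ∈ {-4, -3, 0}.
The Hessian is diagonal: diag(C_pp, C_qq). Second derivatives: C_pp(0)=-6, C_pp(1)=6; C_qq(-4)=-48, C_qq(-3)=36, C_qq(0)=-144.
Local minima occur where both diagonal entries positive: (1, -3). Count: 1.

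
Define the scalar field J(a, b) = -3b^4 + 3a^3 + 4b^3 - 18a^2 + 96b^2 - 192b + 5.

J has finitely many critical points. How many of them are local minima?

J separates as a function of a plus a function of b, so ∇J=0 decouples.
∂J/∂a = 9a(a - 4) = 0 at a ∈ {0, 4}; ∂J/∂b = -12(b - 4)(b - 1)(b + 4) = 0 at b ∈ {-4, 1, 4}.
The Hessian is diagonal: diag(J_aa, J_bb). Second derivatives: J_aa(0)=-36, J_aa(4)=36; J_bb(-4)=-480, J_bb(1)=180, J_bb(4)=-288.
Local minima occur where both diagonal entries positive: (4, 1). Count: 1.

1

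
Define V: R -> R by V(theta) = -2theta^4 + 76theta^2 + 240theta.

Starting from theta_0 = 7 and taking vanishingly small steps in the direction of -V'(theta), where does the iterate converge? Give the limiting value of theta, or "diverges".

diverges

V'(theta) = -8(theta - 5)(theta + 2)(theta + 3), so V'(7) = -1440.
Gradient descent moves in the -V' direction, i.e. theta is increasing.
There is no critical point above theta=7, and V' keeps the same sign, so the iterate runs off to +∞.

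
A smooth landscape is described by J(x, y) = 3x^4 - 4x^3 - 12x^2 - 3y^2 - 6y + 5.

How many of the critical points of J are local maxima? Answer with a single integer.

1

J separates as a function of x plus a function of y, so ∇J=0 decouples.
∂J/∂x = 12x(x - 2)(x + 1) = 0 at x ∈ {-1, 0, 2}; ∂J/∂y = -6(y + 1) = 0 at y ∈ {-1}.
The Hessian is diagonal: diag(J_xx, J_yy). Second derivatives: J_xx(-1)=36, J_xx(0)=-24, J_xx(2)=72; J_yy(-1)=-6.
Local maxima occur where both diagonal entries negative: (0, -1). Count: 1.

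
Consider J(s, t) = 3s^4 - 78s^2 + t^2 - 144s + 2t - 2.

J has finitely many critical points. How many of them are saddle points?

J separates as a function of s plus a function of t, so ∇J=0 decouples.
∂J/∂s = 12(s - 4)(s + 1)(s + 3) = 0 at s ∈ {-3, -1, 4}; ∂J/∂t = 2(t + 1) = 0 at t ∈ {-1}.
The Hessian is diagonal: diag(J_ss, J_tt). Second derivatives: J_ss(-3)=168, J_ss(-1)=-120, J_ss(4)=420; J_tt(-1)=2.
Saddle points occur where the two diagonal entries have opposite signs: (-1, -1). Count: 1.

1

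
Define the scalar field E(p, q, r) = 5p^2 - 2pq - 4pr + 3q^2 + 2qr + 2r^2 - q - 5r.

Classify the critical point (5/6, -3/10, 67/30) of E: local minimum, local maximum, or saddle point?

The Hessian is constant: H = [[10, -2, -4], [-2, 6, 2], [-4, 2, 4]].
Leading principal minors: Δ₁ = 10, Δ₂ = 56, Δ₃ = 120.
All leading minors are positive, so H is positive definite: a local minimum.

local minimum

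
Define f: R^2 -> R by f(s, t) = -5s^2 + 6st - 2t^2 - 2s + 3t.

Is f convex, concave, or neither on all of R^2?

concave

f is quadratic, so its Hessian is the constant matrix H = [[-10, 6], [6, -4]].
det(H) = 4, tr(H) = -14.
det(H) > 0 and tr(H) < 0, so H is negative definite everywhere: concave.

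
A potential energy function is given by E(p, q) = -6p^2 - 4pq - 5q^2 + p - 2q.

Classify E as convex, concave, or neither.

concave

E is quadratic, so its Hessian is the constant matrix H = [[-12, -4], [-4, -10]].
det(H) = 104, tr(H) = -22.
det(H) > 0 and tr(H) < 0, so H is negative definite everywhere: concave.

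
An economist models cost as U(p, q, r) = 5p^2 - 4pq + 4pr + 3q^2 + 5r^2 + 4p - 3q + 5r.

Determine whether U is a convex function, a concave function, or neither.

U is quadratic, so its Hessian is the constant matrix H = [[10, -4, 4], [-4, 6, 0], [4, 0, 10]].
Leading principal minors: 10, 44, 344.
All positive ⇒ H ≻ 0 ⇒ convex.

convex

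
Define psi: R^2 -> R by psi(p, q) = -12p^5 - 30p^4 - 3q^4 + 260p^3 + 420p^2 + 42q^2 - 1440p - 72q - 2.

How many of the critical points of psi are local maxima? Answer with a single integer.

psi separates as a function of p plus a function of q, so ∇psi=0 decouples.
∂psi/∂p = -60(p - 3)(p - 1)(p + 2)(p + 4) = 0 at p ∈ {-4, -2, 1, 3}; ∂psi/∂q = -12(q - 2)(q - 1)(q + 3) = 0 at q ∈ {-3, 1, 2}.
The Hessian is diagonal: diag(psi_pp, psi_qq). Second derivatives: psi_pp(-4)=4200, psi_pp(-2)=-1800, psi_pp(1)=1800, psi_pp(3)=-4200; psi_qq(-3)=-240, psi_qq(1)=48, psi_qq(2)=-60.
Local maxima occur where both diagonal entries negative: (-2, -3), (-2, 2), (3, -3), (3, 2). Count: 4.

4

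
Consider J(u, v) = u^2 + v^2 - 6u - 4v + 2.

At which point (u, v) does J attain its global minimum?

(3, 2)

J(u,v) separates as P(u) + Q(v) + 2, so its minimum is min P + min Q + 2.
P'(u) = 2u - 6 vanishes at u ∈ {3}; Q'(v) = 2v - 4 vanishes at v ∈ {2}.
Local minima of P (where P''>0): P(3)=-9. Local minima of Q: Q(2)=-4.
So the global minimum of J is P(3) + Q(2) + 2 = -9 − 4 + 2 = -11, attained at (3, 2).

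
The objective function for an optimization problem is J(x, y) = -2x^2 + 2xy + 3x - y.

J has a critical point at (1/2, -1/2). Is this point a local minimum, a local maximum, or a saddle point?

The Hessian of J is constant: H = [[-4, 2], [2, 0]].
det(H) = (-4)·0 − 2² = -4.
Since det(H) < 0, H is indefinite and the critical point is a saddle point.

saddle point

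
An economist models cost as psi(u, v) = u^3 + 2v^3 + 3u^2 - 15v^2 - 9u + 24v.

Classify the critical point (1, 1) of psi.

saddle point

The mixed partial ∂²psi/∂u∂v is 0, so the Hessian at any point is diag(psi_uu, psi_vv) = diag(6(u + 1), 6(2v - 5)).
At (1, 1): H = diag(12, -18).
The eigenvalues have opposite signs, so H is indefinite: a saddle point.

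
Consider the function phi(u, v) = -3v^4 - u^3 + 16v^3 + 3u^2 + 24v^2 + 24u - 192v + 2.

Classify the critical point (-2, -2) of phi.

The mixed partial ∂²phi/∂u∂v is 0, so the Hessian at any point is diag(phi_uu, phi_vv) = diag(6(-u + 1), 12(-3v^2 + 8v + 4)).
At (-2, -2): H = diag(18, -288).
The eigenvalues have opposite signs, so H is indefinite: a saddle point.

saddle point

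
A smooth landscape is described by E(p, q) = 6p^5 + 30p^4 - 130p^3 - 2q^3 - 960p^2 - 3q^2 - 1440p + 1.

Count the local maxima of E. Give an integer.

E separates as a function of p plus a function of q, so ∇E=0 decouples.
∂E/∂p = 30(p - 4)(p + 1)(p + 3)(p + 4) = 0 at p ∈ {-4, -3, -1, 4}; ∂E/∂q = -6q(q + 1) = 0 at q ∈ {-1, 0}.
The Hessian is diagonal: diag(E_pp, E_qq). Second derivatives: E_pp(-4)=-720, E_pp(-3)=420, E_pp(-1)=-900, E_pp(4)=8400; E_qq(-1)=6, E_qq(0)=-6.
Local maxima occur where both diagonal entries negative: (-4, 0), (-1, 0). Count: 2.

2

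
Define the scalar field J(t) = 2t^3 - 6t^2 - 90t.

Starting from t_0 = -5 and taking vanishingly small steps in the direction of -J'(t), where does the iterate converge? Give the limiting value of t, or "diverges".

J'(t) = 6(t - 5)(t + 3), so J'(-5) = 120.
Gradient descent moves in the -J' direction, i.e. t is decreasing.
There is no critical point below t=-5, and J' keeps the same sign, so the iterate runs off to −∞.

diverges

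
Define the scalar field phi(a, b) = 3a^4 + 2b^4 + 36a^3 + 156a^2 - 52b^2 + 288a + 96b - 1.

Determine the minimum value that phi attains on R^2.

-897

phi(a,b) separates as P(a) + Q(b) − 1, so its minimum is min P + min Q − 1.
P'(a) = 12(a + 2)(a + 3)(a + 4) vanishes at a ∈ {-4, -3, -2}; Q'(b) = 8(b - 3)(b - 1)(b + 4) vanishes at b ∈ {-4, 1, 3}.
Local minima of P (where P''>0): P(-4)=-192, P(-2)=-192. Local minima of Q: Q(-4)=-704, Q(3)=-18.
So the global minimum of phi is P(-4) + Q(-4) − 1 = -192 − 704 − 1 = -897, attained at (-4, -4).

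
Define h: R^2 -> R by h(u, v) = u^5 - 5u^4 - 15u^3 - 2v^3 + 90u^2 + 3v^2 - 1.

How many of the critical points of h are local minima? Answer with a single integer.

2

h separates as a function of u plus a function of v, so ∇h=0 decouples.
∂h/∂u = 5u(u - 4)(u - 3)(u + 3) = 0 at u ∈ {-3, 0, 3, 4}; ∂h/∂v = -6v(v - 1) = 0 at v ∈ {0, 1}.
The Hessian is diagonal: diag(h_uu, h_vv). Second derivatives: h_uu(-3)=-630, h_uu(0)=180, h_uu(3)=-90, h_uu(4)=140; h_vv(0)=6, h_vv(1)=-6.
Local minima occur where both diagonal entries positive: (0, 0), (4, 0). Count: 2.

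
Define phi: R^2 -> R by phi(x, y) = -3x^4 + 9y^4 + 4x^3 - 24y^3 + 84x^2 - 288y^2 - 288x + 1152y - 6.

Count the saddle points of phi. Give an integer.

phi separates as a function of x plus a function of y, so ∇phi=0 decouples.
∂phi/∂x = -12(x - 3)(x - 2)(x + 4) = 0 at x ∈ {-4, 2, 3}; ∂phi/∂y = 36(y - 4)(y - 2)(y + 4) = 0 at y ∈ {-4, 2, 4}.
The Hessian is diagonal: diag(phi_xx, phi_yy). Second derivatives: phi_xx(-4)=-504, phi_xx(2)=72, phi_xx(3)=-84; phi_yy(-4)=1728, phi_yy(2)=-432, phi_yy(4)=576.
Saddle points occur where the two diagonal entries have opposite signs: (-4, -4), (-4, 4), (2, 2), (3, -4), (3, 4). Count: 5.

5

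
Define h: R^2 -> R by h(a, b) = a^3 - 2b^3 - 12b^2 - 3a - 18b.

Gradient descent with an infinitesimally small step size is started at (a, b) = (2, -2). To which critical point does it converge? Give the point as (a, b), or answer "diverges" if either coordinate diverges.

(1, -3)

h is separable, so gradient descent decouples: a follows -∂h/∂a, b follows -∂h/∂b.
∂h/∂a = 3(a - 1)(a + 1); at a=2 this is 9, so a decreases.
∂h/∂b = -6(b + 1)(b + 3); at b=-2 this is 6, so b decreases.
a converges to its nearest critical value 1 (a local min of the a-part); b converges to -3. The iterate converges to (1, -3).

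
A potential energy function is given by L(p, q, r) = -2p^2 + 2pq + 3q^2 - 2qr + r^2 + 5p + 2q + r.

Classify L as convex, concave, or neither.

L is quadratic, so its Hessian is the constant matrix H = [[-4, 2, 0], [2, 6, -2], [0, -2, 2]].
Leading principal minors: -4, -28, -40.
Neither pattern holds ⇒ H is indefinite ⇒ neither convex nor concave.

neither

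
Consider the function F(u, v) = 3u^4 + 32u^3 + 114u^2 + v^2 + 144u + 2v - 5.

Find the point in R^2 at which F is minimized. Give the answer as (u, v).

F(u,v) separates as P(u) + Q(v) − 5, so its minimum is min P + min Q − 5.
P'(u) = 12(u + 1)(u + 3)(u + 4) vanishes at u ∈ {-4, -3, -1}; Q'(v) = 2v + 2 vanishes at v ∈ {-1}.
Local minima of P (where P''>0): P(-4)=-32, P(-1)=-59. Local minima of Q: Q(-1)=-1.
So the global minimum of F is P(-1) + Q(-1) − 5 = -59 − 1 − 5 = -65, attained at (-1, -1).

(-1, -1)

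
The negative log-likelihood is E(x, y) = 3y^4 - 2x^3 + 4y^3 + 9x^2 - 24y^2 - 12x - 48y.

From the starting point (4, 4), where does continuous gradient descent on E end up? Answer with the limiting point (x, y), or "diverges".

diverges

E is separable, so gradient descent decouples: x follows -∂E/∂x, y follows -∂E/∂y.
∂E/∂x = -6(x - 2)(x - 1); at x=4 this is -36, so x increases.
∂E/∂y = 12(y - 2)(y + 1)(y + 2); at y=4 this is 720, so y decreases.
The x-coordinate has no critical point in that direction and runs off to infinity.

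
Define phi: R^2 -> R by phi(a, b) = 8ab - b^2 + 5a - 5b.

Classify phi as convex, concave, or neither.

phi is quadratic, so its Hessian is the constant matrix H = [[0, 8], [8, -2]].
det(H) = -64, tr(H) = -2.
det(H) < 0, so H is indefinite: neither convex nor concave.

neither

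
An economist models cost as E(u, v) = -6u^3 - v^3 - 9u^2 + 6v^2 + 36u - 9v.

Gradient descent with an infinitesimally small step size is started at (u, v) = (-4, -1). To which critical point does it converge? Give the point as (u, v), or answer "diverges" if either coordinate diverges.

E is separable, so gradient descent decouples: u follows -∂E/∂u, v follows -∂E/∂v.
∂E/∂u = -18(u - 1)(u + 2); at u=-4 this is -180, so u increases.
∂E/∂v = -3(v - 3)(v - 1); at v=-1 this is -24, so v increases.
u converges to its nearest critical value -2 (a local min of the u-part); v converges to 1. The iterate converges to (-2, 1).

(-2, 1)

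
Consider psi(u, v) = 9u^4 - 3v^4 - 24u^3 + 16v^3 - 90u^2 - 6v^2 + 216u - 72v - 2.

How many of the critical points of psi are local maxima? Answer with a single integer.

2

psi separates as a function of u plus a function of v, so ∇psi=0 decouples.
∂psi/∂u = 36(u - 3)(u - 1)(u + 2) = 0 at u ∈ {-2, 1, 3}; ∂psi/∂v = -12(v - 3)(v - 2)(v + 1) = 0 at v ∈ {-1, 2, 3}.
The Hessian is diagonal: diag(psi_uu, psi_vv). Second derivatives: psi_uu(-2)=540, psi_uu(1)=-216, psi_uu(3)=360; psi_vv(-1)=-144, psi_vv(2)=36, psi_vv(3)=-48.
Local maxima occur where both diagonal entries negative: (1, -1), (1, 3). Count: 2.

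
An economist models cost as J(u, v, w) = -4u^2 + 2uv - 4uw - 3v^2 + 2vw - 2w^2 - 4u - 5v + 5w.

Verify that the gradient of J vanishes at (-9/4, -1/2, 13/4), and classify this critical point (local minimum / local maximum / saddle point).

local maximum

∇J = (-8u + 2v - 4w - 4, 2u - 6v + 2w - 5, -4u + 2v - 4w + 5); substituting (-9/4, -1/2, 13/4) gives ∇J = (0, 0, 0), so (-9/4, -1/2, 13/4) is indeed a critical point.
The Hessian is constant: H = [[-8, 2, -4], [2, -6, 2], [-4, 2, -4]].
Leading principal minors: Δ₁ = -8, Δ₂ = 44, Δ₃ = -80.
The minors alternate sign starting negative (−, +, −), so H is negative definite: a local maximum.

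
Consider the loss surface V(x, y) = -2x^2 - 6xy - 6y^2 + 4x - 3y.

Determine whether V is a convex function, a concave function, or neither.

V is quadratic, so its Hessian is the constant matrix H = [[-4, -6], [-6, -12]].
det(H) = 12, tr(H) = -16.
det(H) > 0 and tr(H) < 0, so H is negative definite everywhere: concave.

concave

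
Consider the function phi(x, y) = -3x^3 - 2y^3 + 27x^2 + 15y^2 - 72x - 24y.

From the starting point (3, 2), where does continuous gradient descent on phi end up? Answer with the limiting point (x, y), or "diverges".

phi is separable, so gradient descent decouples: x follows -∂phi/∂x, y follows -∂phi/∂y.
∂phi/∂x = -9(x - 4)(x - 2); at x=3 this is 9, so x decreases.
∂phi/∂y = -6(y - 4)(y - 1); at y=2 this is 12, so y decreases.
x converges to its nearest critical value 2 (a local min of the x-part); y converges to 1. The iterate converges to (2, 1).

(2, 1)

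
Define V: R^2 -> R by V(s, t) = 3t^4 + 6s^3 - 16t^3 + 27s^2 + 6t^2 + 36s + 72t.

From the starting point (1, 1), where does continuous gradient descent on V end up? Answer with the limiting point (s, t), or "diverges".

(-1, -1)

V is separable, so gradient descent decouples: s follows -∂V/∂s, t follows -∂V/∂t.
∂V/∂s = 18(s + 1)(s + 2); at s=1 this is 108, so s decreases.
∂V/∂t = 12(t - 3)(t - 2)(t + 1); at t=1 this is 48, so t decreases.
s converges to its nearest critical value -1 (a local min of the s-part); t converges to -1. The iterate converges to (-1, -1).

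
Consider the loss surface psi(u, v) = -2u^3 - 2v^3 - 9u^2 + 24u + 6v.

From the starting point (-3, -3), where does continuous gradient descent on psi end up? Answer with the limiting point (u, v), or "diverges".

psi is separable, so gradient descent decouples: u follows -∂psi/∂u, v follows -∂psi/∂v.
∂psi/∂u = -6(u - 1)(u + 4); at u=-3 this is 24, so u decreases.
∂psi/∂v = -6(v - 1)(v + 1); at v=-3 this is -48, so v increases.
u converges to its nearest critical value -4 (a local min of the u-part); v converges to -1. The iterate converges to (-4, -1).

(-4, -1)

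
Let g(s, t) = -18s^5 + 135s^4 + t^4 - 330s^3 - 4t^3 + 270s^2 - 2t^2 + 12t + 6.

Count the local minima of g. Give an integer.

g separates as a function of s plus a function of t, so ∇g=0 decouples.
∂g/∂s = -90s(s - 3)(s - 2)(s - 1) = 0 at s ∈ {0, 1, 2, 3}; ∂g/∂t = 4(t - 3)(t - 1)(t + 1) = 0 at t ∈ {-1, 1, 3}.
The Hessian is diagonal: diag(g_ss, g_tt). Second derivatives: g_ss(0)=540, g_ss(1)=-180, g_ss(2)=180, g_ss(3)=-540; g_tt(-1)=32, g_tt(1)=-16, g_tt(3)=32.
Local minima occur where both diagonal entries positive: (0, -1), (0, 3), (2, -1), (2, 3). Count: 4.

4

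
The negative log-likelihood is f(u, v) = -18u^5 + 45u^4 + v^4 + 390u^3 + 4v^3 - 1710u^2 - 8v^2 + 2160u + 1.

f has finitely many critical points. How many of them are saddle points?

f separates as a function of u plus a function of v, so ∇f=0 decouples.
∂f/∂u = -90(u - 3)(u - 2)(u - 1)(u + 4) = 0 at u ∈ {-4, 1, 2, 3}; ∂f/∂v = 4v(v - 1)(v + 4) = 0 at v ∈ {-4, 0, 1}.
The Hessian is diagonal: diag(f_uu, f_vv). Second derivatives: f_uu(-4)=18900, f_uu(1)=-900, f_uu(2)=540, f_uu(3)=-1260; f_vv(-4)=80, f_vv(0)=-16, f_vv(1)=20.
Saddle points occur where the two diagonal entries have opposite signs: (-4, 0), (1, -4), (1, 1), (2, 0), (3, -4), (3, 1). Count: 6.

6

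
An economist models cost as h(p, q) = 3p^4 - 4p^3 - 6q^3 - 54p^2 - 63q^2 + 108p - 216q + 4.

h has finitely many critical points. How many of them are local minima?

h separates as a function of p plus a function of q, so ∇h=0 decouples.
∂h/∂p = 12(p - 3)(p - 1)(p + 3) = 0 at p ∈ {-3, 1, 3}; ∂h/∂q = -18(q + 3)(q + 4) = 0 at q ∈ {-4, -3}.
The Hessian is diagonal: diag(h_pp, h_qq). Second derivatives: h_pp(-3)=288, h_pp(1)=-96, h_pp(3)=144; h_qq(-4)=18, h_qq(-3)=-18.
Local minima occur where both diagonal entries positive: (-3, -4), (3, -4). Count: 2.

2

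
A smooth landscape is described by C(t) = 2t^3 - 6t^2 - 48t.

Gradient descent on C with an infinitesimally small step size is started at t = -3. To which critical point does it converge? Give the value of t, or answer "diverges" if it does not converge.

C'(t) = 6(t - 4)(t + 2), so C'(-3) = 42.
Gradient descent moves in the -C' direction, i.e. t is decreasing.
There is no critical point below t=-3, and C' keeps the same sign, so the iterate runs off to −∞.

diverges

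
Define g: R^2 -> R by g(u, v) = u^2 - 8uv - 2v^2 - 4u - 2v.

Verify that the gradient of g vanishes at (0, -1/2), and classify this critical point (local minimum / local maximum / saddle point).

saddle point

∇g = (2u - 8v - 4, -8u - 4v - 2); substituting (0, -1/2) gives ∇g = (0, 0), so (0, -1/2) is indeed a critical point.
The Hessian of g is constant: H = [[2, -8], [-8, -4]].
det(H) = 2·(-4) − (-8)² = -72.
Since det(H) < 0, H is indefinite and the critical point is a saddle point.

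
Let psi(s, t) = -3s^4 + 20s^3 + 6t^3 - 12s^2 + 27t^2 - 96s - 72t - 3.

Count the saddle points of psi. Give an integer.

psi separates as a function of s plus a function of t, so ∇psi=0 decouples.
∂psi/∂s = -12(s - 4)(s - 2)(s + 1) = 0 at s ∈ {-1, 2, 4}; ∂psi/∂t = 18(t - 1)(t + 4) = 0 at t ∈ {-4, 1}.
The Hessian is diagonal: diag(psi_ss, psi_tt). Second derivatives: psi_ss(-1)=-180, psi_ss(2)=72, psi_ss(4)=-120; psi_tt(-4)=-90, psi_tt(1)=90.
Saddle points occur where the two diagonal entries have opposite signs: (-1, 1), (2, -4), (4, 1). Count: 3.

3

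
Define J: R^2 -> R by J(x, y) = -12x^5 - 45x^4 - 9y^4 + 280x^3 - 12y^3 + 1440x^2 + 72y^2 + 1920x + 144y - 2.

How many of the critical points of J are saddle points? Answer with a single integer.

6

J separates as a function of x plus a function of y, so ∇J=0 decouples.
∂J/∂x = -60(x - 4)(x + 1)(x + 2)(x + 4) = 0 at x ∈ {-4, -2, -1, 4}; ∂J/∂y = -36(y - 2)(y + 1)(y + 2) = 0 at y ∈ {-2, -1, 2}.
The Hessian is diagonal: diag(J_xx, J_yy). Second derivatives: J_xx(-4)=2880, J_xx(-2)=-720, J_xx(-1)=900, J_xx(4)=-14400; J_yy(-2)=-144, J_yy(-1)=108, J_yy(2)=-432.
Saddle points occur where the two diagonal entries have opposite signs: (-4, -2), (-4, 2), (-2, -1), (-1, -2), (-1, 2), (4, -1). Count: 6.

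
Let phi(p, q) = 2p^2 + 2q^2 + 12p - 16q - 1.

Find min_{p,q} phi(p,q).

-51

phi(p,q) separates as A(p) + B(q) − 1, so its minimum is min A + min B − 1.
A'(p) = 4p + 12 vanishes at p ∈ {-3}; B'(q) = 4q - 16 vanishes at q ∈ {4}.
Local minima of A (where A''>0): A(-3)=-18. Local minima of B: B(4)=-32.
So the global minimum of phi is A(-3) + B(4) − 1 = -18 − 32 − 1 = -51, attained at (-3, 4).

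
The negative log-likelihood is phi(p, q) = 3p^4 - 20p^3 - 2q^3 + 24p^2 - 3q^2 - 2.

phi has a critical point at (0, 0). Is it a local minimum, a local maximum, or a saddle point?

The mixed partial ∂²phi/∂p∂q is 0, so the Hessian at any point is diag(phi_pp, phi_qq) = diag(12(3p^2 - 10p + 4), -6(2q + 1)).
At (0, 0): H = diag(48, -6).
The eigenvalues have opposite signs, so H is indefinite: a saddle point.

saddle point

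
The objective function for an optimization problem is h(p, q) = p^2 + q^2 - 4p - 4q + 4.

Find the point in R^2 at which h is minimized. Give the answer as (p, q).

h(p,q) separates as A(p) + B(q) + 4, so its minimum is min A + min B + 4.
A'(p) = 2p - 4 vanishes at p ∈ {2}; B'(q) = 2q - 4 vanishes at q ∈ {2}.
Local minima of A (where A''>0): A(2)=-4. Local minima of B: B(2)=-4.
So the global minimum of h is A(2) + B(2) + 4 = -4 − 4 + 4 = -4, attained at (2, 2).

(2, 2)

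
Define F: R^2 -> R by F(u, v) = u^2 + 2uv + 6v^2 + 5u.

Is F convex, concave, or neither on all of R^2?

F is quadratic, so its Hessian is the constant matrix H = [[2, 2], [2, 12]].
det(H) = 20, tr(H) = 14.
det(H) > 0 and tr(H) > 0, so H is positive definite everywhere: convex.

convex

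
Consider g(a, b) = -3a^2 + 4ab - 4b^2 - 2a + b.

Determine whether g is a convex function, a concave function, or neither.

g is quadratic, so its Hessian is the constant matrix H = [[-6, 4], [4, -8]].
det(H) = 32, tr(H) = -14.
det(H) > 0 and tr(H) < 0, so H is negative definite everywhere: concave.

concave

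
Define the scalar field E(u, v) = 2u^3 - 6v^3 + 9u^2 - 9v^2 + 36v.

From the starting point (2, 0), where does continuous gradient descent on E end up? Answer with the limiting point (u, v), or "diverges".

E is separable, so gradient descent decouples: u follows -∂E/∂u, v follows -∂E/∂v.
∂E/∂u = 6u(u + 3); at u=2 this is 60, so u decreases.
∂E/∂v = -18(v - 1)(v + 2); at v=0 this is 36, so v decreases.
u converges to its nearest critical value 0 (a local min of the u-part); v converges to -2. The iterate converges to (0, -2).

(0, -2)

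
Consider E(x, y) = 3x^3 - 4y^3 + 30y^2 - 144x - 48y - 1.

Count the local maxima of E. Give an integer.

E separates as a function of x plus a function of y, so ∇E=0 decouples.
∂E/∂x = 9(x - 4)(x + 4) = 0 at x ∈ {-4, 4}; ∂E/∂y = -12(y - 4)(y - 1) = 0 at y ∈ {1, 4}.
The Hessian is diagonal: diag(E_xx, E_yy). Second derivatives: E_xx(-4)=-72, E_xx(4)=72; E_yy(1)=36, E_yy(4)=-36.
Local maxima occur where both diagonal entries negative: (-4, 4). Count: 1.

1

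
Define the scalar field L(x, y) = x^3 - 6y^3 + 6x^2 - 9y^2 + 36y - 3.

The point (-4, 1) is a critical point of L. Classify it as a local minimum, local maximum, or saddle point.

The mixed partial ∂²L/∂x∂y is 0, so the Hessian at any point is diag(L_xx, L_yy) = diag(6(x + 2), -18(2y + 1)).
At (-4, 1): H = diag(-12, -54).
Both eigenvalues are negative, so H is negative definite: a local maximum.

local maximum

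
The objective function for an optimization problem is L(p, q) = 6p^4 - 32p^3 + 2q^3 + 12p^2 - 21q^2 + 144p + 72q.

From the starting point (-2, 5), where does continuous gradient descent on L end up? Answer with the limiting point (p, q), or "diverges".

L is separable, so gradient descent decouples: p follows -∂L/∂p, q follows -∂L/∂q.
∂L/∂p = 24(p - 3)(p - 2)(p + 1); at p=-2 this is -480, so p increases.
∂L/∂q = 6(q - 4)(q - 3); at q=5 this is 12, so q decreases.
p converges to its nearest critical value -1 (a local min of the p-part); q converges to 4. The iterate converges to (-1, 4).

(-1, 4)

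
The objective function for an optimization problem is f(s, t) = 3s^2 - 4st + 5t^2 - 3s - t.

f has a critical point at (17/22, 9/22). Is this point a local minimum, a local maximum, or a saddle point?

The Hessian of f is constant: H = [[6, -4], [-4, 10]].
det(H) = 6·10 − (-4)² = 44.
det(H) > 0 and tr(H) = 16 > 0, so H is positive definite and the point is a local minimum.

local minimum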